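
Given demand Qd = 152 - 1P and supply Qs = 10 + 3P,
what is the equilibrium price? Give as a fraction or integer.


At equilibrium, Qd = Qs.
152 - 1P = 10 + 3P
152 - 10 = 1P + 3P
142 = 4P
P* = 142/4 = 71/2

71/2


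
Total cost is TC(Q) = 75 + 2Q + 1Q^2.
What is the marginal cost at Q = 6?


MC = dTC/dQ = 2 + 2*1*Q
At Q = 6:
MC = 2 + 2*6
MC = 2 + 12 = 14

14


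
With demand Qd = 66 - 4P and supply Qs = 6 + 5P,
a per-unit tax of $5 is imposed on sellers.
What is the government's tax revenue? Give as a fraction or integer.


With tax on sellers, new supply: Qs' = 6 + 5(P - 5)
= 5P - 19
New equilibrium quantity:
Q_new = 254/9
Tax revenue = tax * Q_new = 5 * 254/9 = 1270/9

1270/9


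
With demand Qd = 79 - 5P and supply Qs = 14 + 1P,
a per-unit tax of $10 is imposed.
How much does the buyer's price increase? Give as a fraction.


With a per-unit tax, the buyer's price increase depends on relative slopes.
Supply slope: d = 1, Demand slope: b = 5
Buyer's price increase = d * tax / (b + d)
= 1 * 10 / (5 + 1)
= 10 / 6 = 5/3

5/3


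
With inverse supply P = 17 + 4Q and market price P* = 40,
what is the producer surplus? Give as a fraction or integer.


Minimum supply price (at Q=0): P_min = 17
Quantity supplied at P* = 40:
Q* = (40 - 17)/4 = 23/4
PS = (1/2) * Q* * (P* - P_min)
PS = (1/2) * 23/4 * (40 - 17)
PS = (1/2) * 23/4 * 23 = 529/8

529/8


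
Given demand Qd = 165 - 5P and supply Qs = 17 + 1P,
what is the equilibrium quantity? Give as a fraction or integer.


First find equilibrium price:
165 - 5P = 17 + 1P
P* = 148/6 = 74/3
Then substitute into demand:
Q* = 165 - 5 * 74/3 = 125/3

125/3


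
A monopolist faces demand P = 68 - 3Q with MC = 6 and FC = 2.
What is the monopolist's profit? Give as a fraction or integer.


MR = MC: 68 - 6Q = 6
Q* = 31/3
P* = 68 - 3*31/3 = 37
Profit = (P* - MC)*Q* - FC
= (37 - 6)*31/3 - 2
= 31*31/3 - 2
= 961/3 - 2 = 955/3

955/3


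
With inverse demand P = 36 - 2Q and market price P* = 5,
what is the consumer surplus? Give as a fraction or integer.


Maximum willingness to pay (at Q=0): P_max = 36
Quantity demanded at P* = 5:
Q* = (36 - 5)/2 = 31/2
CS = (1/2) * Q* * (P_max - P*)
CS = (1/2) * 31/2 * (36 - 5)
CS = (1/2) * 31/2 * 31 = 961/4

961/4


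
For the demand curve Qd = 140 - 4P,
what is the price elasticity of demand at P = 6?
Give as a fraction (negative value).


dQ/dP = -4
At P = 6: Q = 140 - 4*6 = 116
E = (dQ/dP)(P/Q) = (-4)(6/116) = -6/29

-6/29


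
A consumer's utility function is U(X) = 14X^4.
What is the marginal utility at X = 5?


MU = dU/dX = 14*4*X^(4-1)
MU = 56*X^3
At X = 5:
MU = 56 * 5^3
MU = 56 * 125 = 7000

7000


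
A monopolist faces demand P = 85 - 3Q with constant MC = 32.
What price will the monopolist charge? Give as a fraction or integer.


MR = 85 - 6Q
Set MR = MC: 85 - 6Q = 32
Q* = 53/6
Substitute into demand:
P* = 85 - 3*53/6 = 117/2

117/2


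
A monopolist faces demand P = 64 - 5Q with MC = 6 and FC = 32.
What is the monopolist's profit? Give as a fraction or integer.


MR = MC: 64 - 10Q = 6
Q* = 29/5
P* = 64 - 5*29/5 = 35
Profit = (P* - MC)*Q* - FC
= (35 - 6)*29/5 - 32
= 29*29/5 - 32
= 841/5 - 32 = 681/5

681/5


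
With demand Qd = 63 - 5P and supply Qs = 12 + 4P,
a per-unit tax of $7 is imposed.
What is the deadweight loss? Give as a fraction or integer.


Pre-tax equilibrium quantity: Q* = 104/3
Post-tax equilibrium quantity: Q_tax = 172/9
Reduction in quantity: Q* - Q_tax = 140/9
DWL = (1/2) * tax * (Q* - Q_tax)
DWL = (1/2) * 7 * 140/9 = 490/9

490/9


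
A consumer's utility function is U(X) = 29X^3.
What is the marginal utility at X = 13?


MU = dU/dX = 29*3*X^(3-1)
MU = 87*X^2
At X = 13:
MU = 87 * 13^2
MU = 87 * 169 = 14703

14703


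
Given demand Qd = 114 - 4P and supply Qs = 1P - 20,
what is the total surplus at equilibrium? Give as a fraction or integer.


Find equilibrium: 114 - 4P = 1P - 20
114 + 20 = 5P
P* = 134/5 = 134/5
Q* = 1*134/5 - 20 = 34/5
Inverse demand: P = 57/2 - Q/4, so P_max = 57/2
Inverse supply: P = 20 + Q/1, so P_min = 20
CS = (1/2) * 34/5 * (57/2 - 134/5) = 289/50
PS = (1/2) * 34/5 * (134/5 - 20) = 578/25
TS = CS + PS = 289/50 + 578/25 = 289/10

289/10


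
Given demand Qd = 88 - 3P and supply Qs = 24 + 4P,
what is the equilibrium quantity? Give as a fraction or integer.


First find equilibrium price:
88 - 3P = 24 + 4P
P* = 64/7 = 64/7
Then substitute into demand:
Q* = 88 - 3 * 64/7 = 424/7

424/7


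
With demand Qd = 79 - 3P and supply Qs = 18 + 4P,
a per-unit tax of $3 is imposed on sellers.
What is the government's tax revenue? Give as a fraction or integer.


With tax on sellers, new supply: Qs' = 18 + 4(P - 3)
= 6 + 4P
New equilibrium quantity:
Q_new = 334/7
Tax revenue = tax * Q_new = 3 * 334/7 = 1002/7

1002/7


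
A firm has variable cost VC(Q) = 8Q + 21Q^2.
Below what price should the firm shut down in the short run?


AVC(Q) = VC(Q)/Q = 8 + 21Q
AVC is increasing in Q, so minimum AVC is at Q -> 0+.
Min AVC = 8
The firm should shut down if P < 8.

8


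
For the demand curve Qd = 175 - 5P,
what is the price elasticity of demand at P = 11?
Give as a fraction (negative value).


dQ/dP = -5
At P = 11: Q = 175 - 5*11 = 120
E = (dQ/dP)(P/Q) = (-5)(11/120) = -11/24

-11/24


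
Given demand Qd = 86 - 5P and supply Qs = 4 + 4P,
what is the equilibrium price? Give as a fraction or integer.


At equilibrium, Qd = Qs.
86 - 5P = 4 + 4P
86 - 4 = 5P + 4P
82 = 9P
P* = 82/9 = 82/9

82/9


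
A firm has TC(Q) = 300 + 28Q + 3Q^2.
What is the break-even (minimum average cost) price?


AC(Q) = 300/Q + 28 + 3Q
To minimize: dAC/dQ = -300/Q^2 + 3 = 0
Q^2 = 300/3 = 100
Q* = 10
Min AC = 300/10 + 28 + 3*10
Min AC = 30 + 28 + 30 = 88

88


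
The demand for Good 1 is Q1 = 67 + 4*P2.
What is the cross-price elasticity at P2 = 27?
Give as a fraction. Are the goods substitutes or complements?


dQ1/dP2 = 4
At P2 = 27: Q1 = 67 + 4*27 = 175
Exy = (dQ1/dP2)(P2/Q1) = 4 * 27 / 175 = 108/175
Since Exy > 0, the goods are substitutes.

108/175 (substitutes)


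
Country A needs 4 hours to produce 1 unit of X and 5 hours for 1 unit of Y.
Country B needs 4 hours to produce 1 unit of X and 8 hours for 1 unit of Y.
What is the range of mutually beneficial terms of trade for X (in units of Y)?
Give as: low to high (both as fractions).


Opportunity cost of X for Country A = hours_X / hours_Y = 4/5 = 4/5 units of Y
Opportunity cost of X for Country B = hours_X / hours_Y = 4/8 = 1/2 units of Y
Terms of trade must be between the two opportunity costs.
Range: 1/2 to 4/5

1/2 to 4/5


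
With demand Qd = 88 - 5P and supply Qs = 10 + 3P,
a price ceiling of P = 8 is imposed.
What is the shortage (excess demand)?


At P = 8:
Qd = 88 - 5*8 = 48
Qs = 10 + 3*8 = 34
Shortage = Qd - Qs = 48 - 34 = 14

14


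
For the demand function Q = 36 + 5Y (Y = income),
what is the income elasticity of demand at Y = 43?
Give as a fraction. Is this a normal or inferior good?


dQ/dY = 5
At Y = 43: Q = 36 + 5*43 = 251
Ey = (dQ/dY)(Y/Q) = 5 * 43 / 251 = 215/251
Since Ey > 0, this is a normal good.

215/251 (normal good)


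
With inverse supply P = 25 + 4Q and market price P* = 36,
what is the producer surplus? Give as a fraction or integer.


Minimum supply price (at Q=0): P_min = 25
Quantity supplied at P* = 36:
Q* = (36 - 25)/4 = 11/4
PS = (1/2) * Q* * (P* - P_min)
PS = (1/2) * 11/4 * (36 - 25)
PS = (1/2) * 11/4 * 11 = 121/8

121/8


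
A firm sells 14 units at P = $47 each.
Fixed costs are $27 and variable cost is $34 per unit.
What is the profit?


Total Revenue = P * Q = 47 * 14 = $658
Total Cost = FC + VC*Q = 27 + 34*14 = $503
Profit = TR - TC = 658 - 503 = $155

$155


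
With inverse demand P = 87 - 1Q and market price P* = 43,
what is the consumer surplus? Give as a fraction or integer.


Maximum willingness to pay (at Q=0): P_max = 87
Quantity demanded at P* = 43:
Q* = (87 - 43)/1 = 44
CS = (1/2) * Q* * (P_max - P*)
CS = (1/2) * 44 * (87 - 43)
CS = (1/2) * 44 * 44 = 968

968


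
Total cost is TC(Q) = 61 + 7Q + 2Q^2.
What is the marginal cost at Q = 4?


MC = dTC/dQ = 7 + 2*2*Q
At Q = 4:
MC = 7 + 4*4
MC = 7 + 16 = 23

23


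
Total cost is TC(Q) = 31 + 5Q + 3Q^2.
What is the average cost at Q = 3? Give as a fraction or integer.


TC(3) = 31 + 5*3 + 3*3^2
TC(3) = 31 + 15 + 27 = 73
AC = TC/Q = 73/3 = 73/3

73/3


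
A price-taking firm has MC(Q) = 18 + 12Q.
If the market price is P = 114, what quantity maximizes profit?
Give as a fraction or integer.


In perfect competition, profit is maximized where P = MC.
114 = 18 + 12Q
96 = 12Q
Q* = 96/12 = 8

8


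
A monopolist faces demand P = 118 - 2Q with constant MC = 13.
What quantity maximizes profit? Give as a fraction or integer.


TR = P*Q = (118 - 2Q)Q = 118Q - 2Q^2
MR = dTR/dQ = 118 - 4Q
Set MR = MC:
118 - 4Q = 13
105 = 4Q
Q* = 105/4 = 105/4

105/4


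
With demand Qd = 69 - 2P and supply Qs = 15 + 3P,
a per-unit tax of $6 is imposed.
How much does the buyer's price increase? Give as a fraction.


With a per-unit tax, the buyer's price increase depends on relative slopes.
Supply slope: d = 3, Demand slope: b = 2
Buyer's price increase = d * tax / (b + d)
= 3 * 6 / (2 + 3)
= 18 / 5 = 18/5

18/5


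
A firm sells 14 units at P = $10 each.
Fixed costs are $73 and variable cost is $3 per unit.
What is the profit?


Total Revenue = P * Q = 10 * 14 = $140
Total Cost = FC + VC*Q = 73 + 3*14 = $115
Profit = TR - TC = 140 - 115 = $25

$25


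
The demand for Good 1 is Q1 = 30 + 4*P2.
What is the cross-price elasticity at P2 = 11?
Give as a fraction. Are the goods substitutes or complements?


dQ1/dP2 = 4
At P2 = 11: Q1 = 30 + 4*11 = 74
Exy = (dQ1/dP2)(P2/Q1) = 4 * 11 / 74 = 22/37
Since Exy > 0, the goods are substitutes.

22/37 (substitutes)


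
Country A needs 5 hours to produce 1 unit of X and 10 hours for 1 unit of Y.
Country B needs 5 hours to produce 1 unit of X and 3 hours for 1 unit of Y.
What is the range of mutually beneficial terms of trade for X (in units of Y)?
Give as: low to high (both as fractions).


Opportunity cost of X for Country A = hours_X / hours_Y = 5/10 = 1/2 units of Y
Opportunity cost of X for Country B = hours_X / hours_Y = 5/3 = 5/3 units of Y
Terms of trade must be between the two opportunity costs.
Range: 1/2 to 5/3

1/2 to 5/3


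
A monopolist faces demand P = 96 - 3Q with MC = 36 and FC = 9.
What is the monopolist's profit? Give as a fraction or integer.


MR = MC: 96 - 6Q = 36
Q* = 10
P* = 96 - 3*10 = 66
Profit = (P* - MC)*Q* - FC
= (66 - 36)*10 - 9
= 30*10 - 9
= 300 - 9 = 291

291


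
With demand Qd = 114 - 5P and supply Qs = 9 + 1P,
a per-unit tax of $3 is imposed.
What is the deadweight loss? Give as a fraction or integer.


Pre-tax equilibrium quantity: Q* = 53/2
Post-tax equilibrium quantity: Q_tax = 24
Reduction in quantity: Q* - Q_tax = 5/2
DWL = (1/2) * tax * (Q* - Q_tax)
DWL = (1/2) * 3 * 5/2 = 15/4

15/4


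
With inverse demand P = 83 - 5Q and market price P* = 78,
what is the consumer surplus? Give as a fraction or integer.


Maximum willingness to pay (at Q=0): P_max = 83
Quantity demanded at P* = 78:
Q* = (83 - 78)/5 = 1
CS = (1/2) * Q* * (P_max - P*)
CS = (1/2) * 1 * (83 - 78)
CS = (1/2) * 1 * 5 = 5/2

5/2


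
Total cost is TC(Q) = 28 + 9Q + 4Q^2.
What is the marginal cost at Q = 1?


MC = dTC/dQ = 9 + 2*4*Q
At Q = 1:
MC = 9 + 8*1
MC = 9 + 8 = 17

17


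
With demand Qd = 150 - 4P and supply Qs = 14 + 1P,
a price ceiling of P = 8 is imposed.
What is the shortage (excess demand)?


At P = 8:
Qd = 150 - 4*8 = 118
Qs = 14 + 1*8 = 22
Shortage = Qd - Qs = 118 - 22 = 96

96


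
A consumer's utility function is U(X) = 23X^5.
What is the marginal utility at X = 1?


MU = dU/dX = 23*5*X^(5-1)
MU = 115*X^4
At X = 1:
MU = 115 * 1^4
MU = 115 * 1 = 115

115


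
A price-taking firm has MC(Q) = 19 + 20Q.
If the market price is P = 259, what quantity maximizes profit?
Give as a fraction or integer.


In perfect competition, profit is maximized where P = MC.
259 = 19 + 20Q
240 = 20Q
Q* = 240/20 = 12

12


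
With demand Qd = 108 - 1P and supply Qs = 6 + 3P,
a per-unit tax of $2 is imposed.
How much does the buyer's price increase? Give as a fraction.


With a per-unit tax, the buyer's price increase depends on relative slopes.
Supply slope: d = 3, Demand slope: b = 1
Buyer's price increase = d * tax / (b + d)
= 3 * 2 / (1 + 3)
= 6 / 4 = 3/2

3/2


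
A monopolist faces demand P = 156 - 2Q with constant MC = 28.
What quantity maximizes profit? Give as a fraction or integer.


TR = P*Q = (156 - 2Q)Q = 156Q - 2Q^2
MR = dTR/dQ = 156 - 4Q
Set MR = MC:
156 - 4Q = 28
128 = 4Q
Q* = 128/4 = 32

32


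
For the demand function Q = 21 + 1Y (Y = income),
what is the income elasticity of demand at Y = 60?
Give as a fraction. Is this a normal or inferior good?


dQ/dY = 1
At Y = 60: Q = 21 + 1*60 = 81
Ey = (dQ/dY)(Y/Q) = 1 * 60 / 81 = 20/27
Since Ey > 0, this is a normal good.

20/27 (normal good)


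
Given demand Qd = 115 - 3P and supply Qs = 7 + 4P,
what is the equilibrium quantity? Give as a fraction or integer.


First find equilibrium price:
115 - 3P = 7 + 4P
P* = 108/7 = 108/7
Then substitute into demand:
Q* = 115 - 3 * 108/7 = 481/7

481/7


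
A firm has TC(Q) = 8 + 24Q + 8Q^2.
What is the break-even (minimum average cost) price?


AC(Q) = 8/Q + 24 + 8Q
To minimize: dAC/dQ = -8/Q^2 + 8 = 0
Q^2 = 8/8 = 1
Q* = 1
Min AC = 8/1 + 24 + 8*1
Min AC = 8 + 24 + 8 = 40

40


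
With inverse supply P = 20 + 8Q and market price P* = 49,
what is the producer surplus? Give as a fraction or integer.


Minimum supply price (at Q=0): P_min = 20
Quantity supplied at P* = 49:
Q* = (49 - 20)/8 = 29/8
PS = (1/2) * Q* * (P* - P_min)
PS = (1/2) * 29/8 * (49 - 20)
PS = (1/2) * 29/8 * 29 = 841/16

841/16


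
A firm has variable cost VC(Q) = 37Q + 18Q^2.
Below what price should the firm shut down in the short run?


AVC(Q) = VC(Q)/Q = 37 + 18Q
AVC is increasing in Q, so minimum AVC is at Q -> 0+.
Min AVC = 37
The firm should shut down if P < 37.

37


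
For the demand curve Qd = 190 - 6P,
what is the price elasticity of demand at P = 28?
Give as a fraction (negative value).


dQ/dP = -6
At P = 28: Q = 190 - 6*28 = 22
E = (dQ/dP)(P/Q) = (-6)(28/22) = -84/11

-84/11


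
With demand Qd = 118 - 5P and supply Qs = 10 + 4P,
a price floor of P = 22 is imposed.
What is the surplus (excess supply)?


At P = 22:
Qd = 118 - 5*22 = 8
Qs = 10 + 4*22 = 98
Surplus = Qs - Qd = 98 - 8 = 90

90


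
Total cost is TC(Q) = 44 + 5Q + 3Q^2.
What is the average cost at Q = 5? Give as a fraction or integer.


TC(5) = 44 + 5*5 + 3*5^2
TC(5) = 44 + 25 + 75 = 144
AC = TC/Q = 144/5 = 144/5

144/5


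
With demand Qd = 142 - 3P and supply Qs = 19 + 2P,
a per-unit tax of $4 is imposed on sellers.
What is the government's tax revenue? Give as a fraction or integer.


With tax on sellers, new supply: Qs' = 19 + 2(P - 4)
= 11 + 2P
New equilibrium quantity:
Q_new = 317/5
Tax revenue = tax * Q_new = 4 * 317/5 = 1268/5

1268/5


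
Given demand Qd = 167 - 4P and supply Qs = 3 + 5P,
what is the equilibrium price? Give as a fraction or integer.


At equilibrium, Qd = Qs.
167 - 4P = 3 + 5P
167 - 3 = 4P + 5P
164 = 9P
P* = 164/9 = 164/9

164/9


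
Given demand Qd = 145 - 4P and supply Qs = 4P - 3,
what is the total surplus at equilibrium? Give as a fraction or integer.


Find equilibrium: 145 - 4P = 4P - 3
145 + 3 = 8P
P* = 148/8 = 37/2
Q* = 4*37/2 - 3 = 71
Inverse demand: P = 145/4 - Q/4, so P_max = 145/4
Inverse supply: P = 3/4 + Q/4, so P_min = 3/4
CS = (1/2) * 71 * (145/4 - 37/2) = 5041/8
PS = (1/2) * 71 * (37/2 - 3/4) = 5041/8
TS = CS + PS = 5041/8 + 5041/8 = 5041/4

5041/4


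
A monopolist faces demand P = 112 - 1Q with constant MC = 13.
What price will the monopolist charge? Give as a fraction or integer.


MR = 112 - 2Q
Set MR = MC: 112 - 2Q = 13
Q* = 99/2
Substitute into demand:
P* = 112 - 1*99/2 = 125/2

125/2


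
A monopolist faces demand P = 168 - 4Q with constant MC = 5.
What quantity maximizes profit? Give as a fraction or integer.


TR = P*Q = (168 - 4Q)Q = 168Q - 4Q^2
MR = dTR/dQ = 168 - 8Q
Set MR = MC:
168 - 8Q = 5
163 = 8Q
Q* = 163/8 = 163/8

163/8


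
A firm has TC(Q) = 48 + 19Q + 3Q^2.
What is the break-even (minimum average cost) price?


AC(Q) = 48/Q + 19 + 3Q
To minimize: dAC/dQ = -48/Q^2 + 3 = 0
Q^2 = 48/3 = 16
Q* = 4
Min AC = 48/4 + 19 + 3*4
Min AC = 12 + 19 + 12 = 43

43


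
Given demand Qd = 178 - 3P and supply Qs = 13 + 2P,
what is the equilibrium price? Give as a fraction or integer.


At equilibrium, Qd = Qs.
178 - 3P = 13 + 2P
178 - 13 = 3P + 2P
165 = 5P
P* = 165/5 = 33

33


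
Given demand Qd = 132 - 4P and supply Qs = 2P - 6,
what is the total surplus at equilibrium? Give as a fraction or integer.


Find equilibrium: 132 - 4P = 2P - 6
132 + 6 = 6P
P* = 138/6 = 23
Q* = 2*23 - 6 = 40
Inverse demand: P = 33 - Q/4, so P_max = 33
Inverse supply: P = 3 + Q/2, so P_min = 3
CS = (1/2) * 40 * (33 - 23) = 200
PS = (1/2) * 40 * (23 - 3) = 400
TS = CS + PS = 200 + 400 = 600

600


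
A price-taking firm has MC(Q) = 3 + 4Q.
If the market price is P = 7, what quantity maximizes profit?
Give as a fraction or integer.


In perfect competition, profit is maximized where P = MC.
7 = 3 + 4Q
4 = 4Q
Q* = 4/4 = 1

1


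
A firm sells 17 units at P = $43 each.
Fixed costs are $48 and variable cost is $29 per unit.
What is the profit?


Total Revenue = P * Q = 43 * 17 = $731
Total Cost = FC + VC*Q = 48 + 29*17 = $541
Profit = TR - TC = 731 - 541 = $190

$190


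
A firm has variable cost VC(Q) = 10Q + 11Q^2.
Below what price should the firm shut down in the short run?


AVC(Q) = VC(Q)/Q = 10 + 11Q
AVC is increasing in Q, so minimum AVC is at Q -> 0+.
Min AVC = 10
The firm should shut down if P < 10.

10


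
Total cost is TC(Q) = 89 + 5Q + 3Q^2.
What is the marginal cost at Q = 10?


MC = dTC/dQ = 5 + 2*3*Q
At Q = 10:
MC = 5 + 6*10
MC = 5 + 60 = 65

65


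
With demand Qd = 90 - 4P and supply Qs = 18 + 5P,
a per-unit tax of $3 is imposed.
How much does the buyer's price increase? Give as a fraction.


With a per-unit tax, the buyer's price increase depends on relative slopes.
Supply slope: d = 5, Demand slope: b = 4
Buyer's price increase = d * tax / (b + d)
= 5 * 3 / (4 + 5)
= 15 / 9 = 5/3

5/3


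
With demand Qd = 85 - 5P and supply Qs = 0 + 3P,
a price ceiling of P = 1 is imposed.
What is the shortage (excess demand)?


At P = 1:
Qd = 85 - 5*1 = 80
Qs = 0 + 3*1 = 3
Shortage = Qd - Qs = 80 - 3 = 77

77


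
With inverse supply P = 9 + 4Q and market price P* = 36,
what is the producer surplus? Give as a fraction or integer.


Minimum supply price (at Q=0): P_min = 9
Quantity supplied at P* = 36:
Q* = (36 - 9)/4 = 27/4
PS = (1/2) * Q* * (P* - P_min)
PS = (1/2) * 27/4 * (36 - 9)
PS = (1/2) * 27/4 * 27 = 729/8

729/8


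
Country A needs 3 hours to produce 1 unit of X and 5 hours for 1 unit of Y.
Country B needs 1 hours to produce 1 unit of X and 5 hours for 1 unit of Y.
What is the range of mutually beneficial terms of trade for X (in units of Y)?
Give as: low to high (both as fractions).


Opportunity cost of X for Country A = hours_X / hours_Y = 3/5 = 3/5 units of Y
Opportunity cost of X for Country B = hours_X / hours_Y = 1/5 = 1/5 units of Y
Terms of trade must be between the two opportunity costs.
Range: 1/5 to 3/5

1/5 to 3/5


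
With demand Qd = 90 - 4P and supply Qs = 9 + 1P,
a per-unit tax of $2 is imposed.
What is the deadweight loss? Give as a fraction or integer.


Pre-tax equilibrium quantity: Q* = 126/5
Post-tax equilibrium quantity: Q_tax = 118/5
Reduction in quantity: Q* - Q_tax = 8/5
DWL = (1/2) * tax * (Q* - Q_tax)
DWL = (1/2) * 2 * 8/5 = 8/5

8/5


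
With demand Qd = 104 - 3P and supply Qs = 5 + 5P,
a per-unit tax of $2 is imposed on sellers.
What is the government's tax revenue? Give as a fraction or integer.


With tax on sellers, new supply: Qs' = 5 + 5(P - 2)
= 5P - 5
New equilibrium quantity:
Q_new = 505/8
Tax revenue = tax * Q_new = 2 * 505/8 = 505/4

505/4


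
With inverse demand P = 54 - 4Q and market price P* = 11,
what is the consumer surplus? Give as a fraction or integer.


Maximum willingness to pay (at Q=0): P_max = 54
Quantity demanded at P* = 11:
Q* = (54 - 11)/4 = 43/4
CS = (1/2) * Q* * (P_max - P*)
CS = (1/2) * 43/4 * (54 - 11)
CS = (1/2) * 43/4 * 43 = 1849/8

1849/8


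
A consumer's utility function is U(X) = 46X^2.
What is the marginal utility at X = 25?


MU = dU/dX = 46*2*X^(2-1)
MU = 92*X^1
At X = 25:
MU = 92 * 25^1
MU = 92 * 25 = 2300

2300


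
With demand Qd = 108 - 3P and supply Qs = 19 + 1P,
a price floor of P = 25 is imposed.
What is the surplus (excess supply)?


At P = 25:
Qd = 108 - 3*25 = 33
Qs = 19 + 1*25 = 44
Surplus = Qs - Qd = 44 - 33 = 11

11


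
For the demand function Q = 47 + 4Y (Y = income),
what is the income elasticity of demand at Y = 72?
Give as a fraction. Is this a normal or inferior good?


dQ/dY = 4
At Y = 72: Q = 47 + 4*72 = 335
Ey = (dQ/dY)(Y/Q) = 4 * 72 / 335 = 288/335
Since Ey > 0, this is a normal good.

288/335 (normal good)


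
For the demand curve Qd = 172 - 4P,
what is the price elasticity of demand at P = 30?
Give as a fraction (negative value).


dQ/dP = -4
At P = 30: Q = 172 - 4*30 = 52
E = (dQ/dP)(P/Q) = (-4)(30/52) = -30/13

-30/13


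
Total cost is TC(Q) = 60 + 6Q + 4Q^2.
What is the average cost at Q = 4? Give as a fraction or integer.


TC(4) = 60 + 6*4 + 4*4^2
TC(4) = 60 + 24 + 64 = 148
AC = TC/Q = 148/4 = 37

37


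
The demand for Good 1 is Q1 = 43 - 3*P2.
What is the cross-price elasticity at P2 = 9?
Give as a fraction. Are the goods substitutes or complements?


dQ1/dP2 = -3
At P2 = 9: Q1 = 43 - 3*9 = 16
Exy = (dQ1/dP2)(P2/Q1) = -3 * 9 / 16 = -27/16
Since Exy < 0, the goods are complements.

-27/16 (complements)


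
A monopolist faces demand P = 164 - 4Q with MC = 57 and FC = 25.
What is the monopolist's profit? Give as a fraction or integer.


MR = MC: 164 - 8Q = 57
Q* = 107/8
P* = 164 - 4*107/8 = 221/2
Profit = (P* - MC)*Q* - FC
= (221/2 - 57)*107/8 - 25
= 107/2*107/8 - 25
= 11449/16 - 25 = 11049/16

11049/16


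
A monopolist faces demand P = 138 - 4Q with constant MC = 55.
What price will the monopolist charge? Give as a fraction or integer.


MR = 138 - 8Q
Set MR = MC: 138 - 8Q = 55
Q* = 83/8
Substitute into demand:
P* = 138 - 4*83/8 = 193/2

193/2


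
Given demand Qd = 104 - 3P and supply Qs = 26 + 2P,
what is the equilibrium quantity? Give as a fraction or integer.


First find equilibrium price:
104 - 3P = 26 + 2P
P* = 78/5 = 78/5
Then substitute into demand:
Q* = 104 - 3 * 78/5 = 286/5

286/5


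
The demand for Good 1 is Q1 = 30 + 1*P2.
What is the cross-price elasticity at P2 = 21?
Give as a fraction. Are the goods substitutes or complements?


dQ1/dP2 = 1
At P2 = 21: Q1 = 30 + 1*21 = 51
Exy = (dQ1/dP2)(P2/Q1) = 1 * 21 / 51 = 7/17
Since Exy > 0, the goods are substitutes.

7/17 (substitutes)


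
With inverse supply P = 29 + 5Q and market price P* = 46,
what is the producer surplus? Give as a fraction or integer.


Minimum supply price (at Q=0): P_min = 29
Quantity supplied at P* = 46:
Q* = (46 - 29)/5 = 17/5
PS = (1/2) * Q* * (P* - P_min)
PS = (1/2) * 17/5 * (46 - 29)
PS = (1/2) * 17/5 * 17 = 289/10

289/10


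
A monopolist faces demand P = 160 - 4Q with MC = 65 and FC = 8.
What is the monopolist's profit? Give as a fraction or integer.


MR = MC: 160 - 8Q = 65
Q* = 95/8
P* = 160 - 4*95/8 = 225/2
Profit = (P* - MC)*Q* - FC
= (225/2 - 65)*95/8 - 8
= 95/2*95/8 - 8
= 9025/16 - 8 = 8897/16

8897/16


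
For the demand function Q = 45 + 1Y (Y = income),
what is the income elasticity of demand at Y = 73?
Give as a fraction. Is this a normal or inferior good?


dQ/dY = 1
At Y = 73: Q = 45 + 1*73 = 118
Ey = (dQ/dY)(Y/Q) = 1 * 73 / 118 = 73/118
Since Ey > 0, this is a normal good.

73/118 (normal good)


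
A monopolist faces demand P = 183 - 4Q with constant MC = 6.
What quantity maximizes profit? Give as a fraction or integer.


TR = P*Q = (183 - 4Q)Q = 183Q - 4Q^2
MR = dTR/dQ = 183 - 8Q
Set MR = MC:
183 - 8Q = 6
177 = 8Q
Q* = 177/8 = 177/8

177/8


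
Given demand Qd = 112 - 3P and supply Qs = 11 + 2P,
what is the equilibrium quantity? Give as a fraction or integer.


First find equilibrium price:
112 - 3P = 11 + 2P
P* = 101/5 = 101/5
Then substitute into demand:
Q* = 112 - 3 * 101/5 = 257/5

257/5


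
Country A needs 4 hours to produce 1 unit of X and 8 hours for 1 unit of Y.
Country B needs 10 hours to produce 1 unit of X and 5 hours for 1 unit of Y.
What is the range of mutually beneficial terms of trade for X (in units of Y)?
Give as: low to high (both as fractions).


Opportunity cost of X for Country A = hours_X / hours_Y = 4/8 = 1/2 units of Y
Opportunity cost of X for Country B = hours_X / hours_Y = 10/5 = 2 units of Y
Terms of trade must be between the two opportunity costs.
Range: 1/2 to 2

1/2 to 2


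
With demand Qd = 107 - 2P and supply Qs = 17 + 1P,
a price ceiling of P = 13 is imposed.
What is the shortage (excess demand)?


At P = 13:
Qd = 107 - 2*13 = 81
Qs = 17 + 1*13 = 30
Shortage = Qd - Qs = 81 - 30 = 51

51


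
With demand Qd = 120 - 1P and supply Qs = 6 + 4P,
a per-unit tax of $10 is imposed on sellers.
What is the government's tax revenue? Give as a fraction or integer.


With tax on sellers, new supply: Qs' = 6 + 4(P - 10)
= 4P - 34
New equilibrium quantity:
Q_new = 446/5
Tax revenue = tax * Q_new = 10 * 446/5 = 892

892


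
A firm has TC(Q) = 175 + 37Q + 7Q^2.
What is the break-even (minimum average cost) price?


AC(Q) = 175/Q + 37 + 7Q
To minimize: dAC/dQ = -175/Q^2 + 7 = 0
Q^2 = 175/7 = 25
Q* = 5
Min AC = 175/5 + 37 + 7*5
Min AC = 35 + 37 + 35 = 107

107


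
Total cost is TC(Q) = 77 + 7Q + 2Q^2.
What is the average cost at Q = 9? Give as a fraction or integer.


TC(9) = 77 + 7*9 + 2*9^2
TC(9) = 77 + 63 + 162 = 302
AC = TC/Q = 302/9 = 302/9

302/9


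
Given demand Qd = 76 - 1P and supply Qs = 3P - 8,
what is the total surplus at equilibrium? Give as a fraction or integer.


Find equilibrium: 76 - 1P = 3P - 8
76 + 8 = 4P
P* = 84/4 = 21
Q* = 3*21 - 8 = 55
Inverse demand: P = 76 - Q/1, so P_max = 76
Inverse supply: P = 8/3 + Q/3, so P_min = 8/3
CS = (1/2) * 55 * (76 - 21) = 3025/2
PS = (1/2) * 55 * (21 - 8/3) = 3025/6
TS = CS + PS = 3025/2 + 3025/6 = 6050/3

6050/3


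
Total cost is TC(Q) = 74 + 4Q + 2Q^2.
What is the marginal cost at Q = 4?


MC = dTC/dQ = 4 + 2*2*Q
At Q = 4:
MC = 4 + 4*4
MC = 4 + 16 = 20

20


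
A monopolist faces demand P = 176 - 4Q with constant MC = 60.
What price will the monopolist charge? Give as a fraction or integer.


MR = 176 - 8Q
Set MR = MC: 176 - 8Q = 60
Q* = 29/2
Substitute into demand:
P* = 176 - 4*29/2 = 118

118


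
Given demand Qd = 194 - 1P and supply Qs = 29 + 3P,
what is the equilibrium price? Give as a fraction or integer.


At equilibrium, Qd = Qs.
194 - 1P = 29 + 3P
194 - 29 = 1P + 3P
165 = 4P
P* = 165/4 = 165/4

165/4


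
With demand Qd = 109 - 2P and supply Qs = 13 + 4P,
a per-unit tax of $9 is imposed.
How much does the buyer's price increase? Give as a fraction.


With a per-unit tax, the buyer's price increase depends on relative slopes.
Supply slope: d = 4, Demand slope: b = 2
Buyer's price increase = d * tax / (b + d)
= 4 * 9 / (2 + 4)
= 36 / 6 = 6

6


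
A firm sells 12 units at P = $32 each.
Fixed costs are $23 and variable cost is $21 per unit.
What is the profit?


Total Revenue = P * Q = 32 * 12 = $384
Total Cost = FC + VC*Q = 23 + 21*12 = $275
Profit = TR - TC = 384 - 275 = $109

$109


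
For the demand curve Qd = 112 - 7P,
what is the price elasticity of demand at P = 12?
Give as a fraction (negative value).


dQ/dP = -7
At P = 12: Q = 112 - 7*12 = 28
E = (dQ/dP)(P/Q) = (-7)(12/28) = -3

-3


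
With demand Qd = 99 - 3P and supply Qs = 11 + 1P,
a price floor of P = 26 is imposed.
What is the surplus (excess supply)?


At P = 26:
Qd = 99 - 3*26 = 21
Qs = 11 + 1*26 = 37
Surplus = Qs - Qd = 37 - 21 = 16

16


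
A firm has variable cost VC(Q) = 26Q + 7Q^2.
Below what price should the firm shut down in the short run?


AVC(Q) = VC(Q)/Q = 26 + 7Q
AVC is increasing in Q, so minimum AVC is at Q -> 0+.
Min AVC = 26
The firm should shut down if P < 26.

26


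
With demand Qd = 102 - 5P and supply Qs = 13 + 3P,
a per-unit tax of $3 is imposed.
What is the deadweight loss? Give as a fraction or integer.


Pre-tax equilibrium quantity: Q* = 371/8
Post-tax equilibrium quantity: Q_tax = 163/4
Reduction in quantity: Q* - Q_tax = 45/8
DWL = (1/2) * tax * (Q* - Q_tax)
DWL = (1/2) * 3 * 45/8 = 135/16

135/16


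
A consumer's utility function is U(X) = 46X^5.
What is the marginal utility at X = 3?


MU = dU/dX = 46*5*X^(5-1)
MU = 230*X^4
At X = 3:
MU = 230 * 3^4
MU = 230 * 81 = 18630

18630


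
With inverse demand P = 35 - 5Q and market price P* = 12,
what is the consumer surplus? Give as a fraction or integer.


Maximum willingness to pay (at Q=0): P_max = 35
Quantity demanded at P* = 12:
Q* = (35 - 12)/5 = 23/5
CS = (1/2) * Q* * (P_max - P*)
CS = (1/2) * 23/5 * (35 - 12)
CS = (1/2) * 23/5 * 23 = 529/10

529/10


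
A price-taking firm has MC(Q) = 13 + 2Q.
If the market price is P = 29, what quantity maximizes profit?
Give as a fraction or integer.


In perfect competition, profit is maximized where P = MC.
29 = 13 + 2Q
16 = 2Q
Q* = 16/2 = 8

8


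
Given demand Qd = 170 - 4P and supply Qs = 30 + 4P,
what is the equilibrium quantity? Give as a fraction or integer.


First find equilibrium price:
170 - 4P = 30 + 4P
P* = 140/8 = 35/2
Then substitute into demand:
Q* = 170 - 4 * 35/2 = 100

100


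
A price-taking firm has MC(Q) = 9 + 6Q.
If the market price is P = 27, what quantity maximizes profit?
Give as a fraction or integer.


In perfect competition, profit is maximized where P = MC.
27 = 9 + 6Q
18 = 6Q
Q* = 18/6 = 3

3


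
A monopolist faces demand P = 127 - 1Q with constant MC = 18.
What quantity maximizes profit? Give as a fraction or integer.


TR = P*Q = (127 - 1Q)Q = 127Q - 1Q^2
MR = dTR/dQ = 127 - 2Q
Set MR = MC:
127 - 2Q = 18
109 = 2Q
Q* = 109/2 = 109/2

109/2


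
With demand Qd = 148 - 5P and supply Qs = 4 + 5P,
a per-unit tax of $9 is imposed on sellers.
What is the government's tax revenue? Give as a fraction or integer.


With tax on sellers, new supply: Qs' = 4 + 5(P - 9)
= 5P - 41
New equilibrium quantity:
Q_new = 107/2
Tax revenue = tax * Q_new = 9 * 107/2 = 963/2

963/2


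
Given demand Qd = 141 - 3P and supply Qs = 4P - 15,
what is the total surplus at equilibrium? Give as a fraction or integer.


Find equilibrium: 141 - 3P = 4P - 15
141 + 15 = 7P
P* = 156/7 = 156/7
Q* = 4*156/7 - 15 = 519/7
Inverse demand: P = 47 - Q/3, so P_max = 47
Inverse supply: P = 15/4 + Q/4, so P_min = 15/4
CS = (1/2) * 519/7 * (47 - 156/7) = 89787/98
PS = (1/2) * 519/7 * (156/7 - 15/4) = 269361/392
TS = CS + PS = 89787/98 + 269361/392 = 89787/56

89787/56


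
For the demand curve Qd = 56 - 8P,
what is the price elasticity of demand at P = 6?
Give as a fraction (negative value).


dQ/dP = -8
At P = 6: Q = 56 - 8*6 = 8
E = (dQ/dP)(P/Q) = (-8)(6/8) = -6

-6


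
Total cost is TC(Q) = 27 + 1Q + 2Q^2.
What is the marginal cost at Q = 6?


MC = dTC/dQ = 1 + 2*2*Q
At Q = 6:
MC = 1 + 4*6
MC = 1 + 24 = 25

25


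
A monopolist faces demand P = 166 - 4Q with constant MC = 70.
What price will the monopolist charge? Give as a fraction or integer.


MR = 166 - 8Q
Set MR = MC: 166 - 8Q = 70
Q* = 12
Substitute into demand:
P* = 166 - 4*12 = 118

118


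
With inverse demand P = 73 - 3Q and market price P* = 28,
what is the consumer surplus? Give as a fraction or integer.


Maximum willingness to pay (at Q=0): P_max = 73
Quantity demanded at P* = 28:
Q* = (73 - 28)/3 = 15
CS = (1/2) * Q* * (P_max - P*)
CS = (1/2) * 15 * (73 - 28)
CS = (1/2) * 15 * 45 = 675/2

675/2


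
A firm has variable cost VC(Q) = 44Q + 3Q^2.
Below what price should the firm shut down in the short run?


AVC(Q) = VC(Q)/Q = 44 + 3Q
AVC is increasing in Q, so minimum AVC is at Q -> 0+.
Min AVC = 44
The firm should shut down if P < 44.

44


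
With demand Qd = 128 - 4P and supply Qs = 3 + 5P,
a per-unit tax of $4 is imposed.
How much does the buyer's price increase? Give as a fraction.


With a per-unit tax, the buyer's price increase depends on relative slopes.
Supply slope: d = 5, Demand slope: b = 4
Buyer's price increase = d * tax / (b + d)
= 5 * 4 / (4 + 5)
= 20 / 9 = 20/9

20/9


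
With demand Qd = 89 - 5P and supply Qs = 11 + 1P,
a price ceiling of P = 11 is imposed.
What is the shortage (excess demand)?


At P = 11:
Qd = 89 - 5*11 = 34
Qs = 11 + 1*11 = 22
Shortage = Qd - Qs = 34 - 22 = 12

12


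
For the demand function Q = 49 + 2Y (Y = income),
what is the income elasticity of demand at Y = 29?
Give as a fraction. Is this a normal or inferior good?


dQ/dY = 2
At Y = 29: Q = 49 + 2*29 = 107
Ey = (dQ/dY)(Y/Q) = 2 * 29 / 107 = 58/107
Since Ey > 0, this is a normal good.

58/107 (normal good)


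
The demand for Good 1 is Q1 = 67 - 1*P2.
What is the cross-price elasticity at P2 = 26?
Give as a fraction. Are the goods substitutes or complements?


dQ1/dP2 = -1
At P2 = 26: Q1 = 67 - 1*26 = 41
Exy = (dQ1/dP2)(P2/Q1) = -1 * 26 / 41 = -26/41
Since Exy < 0, the goods are complements.

-26/41 (complements)


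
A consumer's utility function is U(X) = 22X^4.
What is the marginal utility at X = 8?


MU = dU/dX = 22*4*X^(4-1)
MU = 88*X^3
At X = 8:
MU = 88 * 8^3
MU = 88 * 512 = 45056

45056


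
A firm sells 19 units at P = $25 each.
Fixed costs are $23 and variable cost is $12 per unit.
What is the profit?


Total Revenue = P * Q = 25 * 19 = $475
Total Cost = FC + VC*Q = 23 + 12*19 = $251
Profit = TR - TC = 475 - 251 = $224

$224


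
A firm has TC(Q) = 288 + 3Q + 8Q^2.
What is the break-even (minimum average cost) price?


AC(Q) = 288/Q + 3 + 8Q
To minimize: dAC/dQ = -288/Q^2 + 8 = 0
Q^2 = 288/8 = 36
Q* = 6
Min AC = 288/6 + 3 + 8*6
Min AC = 48 + 3 + 48 = 99

99


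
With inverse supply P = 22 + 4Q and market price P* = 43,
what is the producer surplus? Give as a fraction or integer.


Minimum supply price (at Q=0): P_min = 22
Quantity supplied at P* = 43:
Q* = (43 - 22)/4 = 21/4
PS = (1/2) * Q* * (P* - P_min)
PS = (1/2) * 21/4 * (43 - 22)
PS = (1/2) * 21/4 * 21 = 441/8

441/8


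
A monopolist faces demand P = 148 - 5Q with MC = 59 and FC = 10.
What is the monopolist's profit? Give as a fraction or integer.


MR = MC: 148 - 10Q = 59
Q* = 89/10
P* = 148 - 5*89/10 = 207/2
Profit = (P* - MC)*Q* - FC
= (207/2 - 59)*89/10 - 10
= 89/2*89/10 - 10
= 7921/20 - 10 = 7721/20

7721/20


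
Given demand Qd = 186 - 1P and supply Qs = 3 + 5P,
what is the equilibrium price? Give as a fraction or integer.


At equilibrium, Qd = Qs.
186 - 1P = 3 + 5P
186 - 3 = 1P + 5P
183 = 6P
P* = 183/6 = 61/2

61/2


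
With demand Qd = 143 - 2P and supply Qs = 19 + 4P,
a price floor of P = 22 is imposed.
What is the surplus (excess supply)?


At P = 22:
Qd = 143 - 2*22 = 99
Qs = 19 + 4*22 = 107
Surplus = Qs - Qd = 107 - 99 = 8

8


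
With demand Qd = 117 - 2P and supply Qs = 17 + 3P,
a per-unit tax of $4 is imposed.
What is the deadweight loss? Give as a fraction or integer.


Pre-tax equilibrium quantity: Q* = 77
Post-tax equilibrium quantity: Q_tax = 361/5
Reduction in quantity: Q* - Q_tax = 24/5
DWL = (1/2) * tax * (Q* - Q_tax)
DWL = (1/2) * 4 * 24/5 = 48/5

48/5


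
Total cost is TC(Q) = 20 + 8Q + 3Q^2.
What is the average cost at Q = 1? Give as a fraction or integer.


TC(1) = 20 + 8*1 + 3*1^2
TC(1) = 20 + 8 + 3 = 31
AC = TC/Q = 31/1 = 31

31


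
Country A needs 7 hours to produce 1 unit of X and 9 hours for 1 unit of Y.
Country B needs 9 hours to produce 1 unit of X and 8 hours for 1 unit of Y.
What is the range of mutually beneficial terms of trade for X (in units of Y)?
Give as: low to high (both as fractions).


Opportunity cost of X for Country A = hours_X / hours_Y = 7/9 = 7/9 units of Y
Opportunity cost of X for Country B = hours_X / hours_Y = 9/8 = 9/8 units of Y
Terms of trade must be between the two opportunity costs.
Range: 7/9 to 9/8

7/9 to 9/8


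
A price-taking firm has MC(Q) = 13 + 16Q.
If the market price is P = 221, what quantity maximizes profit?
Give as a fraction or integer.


In perfect competition, profit is maximized where P = MC.
221 = 13 + 16Q
208 = 16Q
Q* = 208/16 = 13

13


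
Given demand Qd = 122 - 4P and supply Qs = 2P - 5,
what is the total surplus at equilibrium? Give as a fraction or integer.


Find equilibrium: 122 - 4P = 2P - 5
122 + 5 = 6P
P* = 127/6 = 127/6
Q* = 2*127/6 - 5 = 112/3
Inverse demand: P = 61/2 - Q/4, so P_max = 61/2
Inverse supply: P = 5/2 + Q/2, so P_min = 5/2
CS = (1/2) * 112/3 * (61/2 - 127/6) = 1568/9
PS = (1/2) * 112/3 * (127/6 - 5/2) = 3136/9
TS = CS + PS = 1568/9 + 3136/9 = 1568/3

1568/3


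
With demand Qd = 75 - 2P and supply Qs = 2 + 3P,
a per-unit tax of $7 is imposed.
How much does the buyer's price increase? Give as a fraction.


With a per-unit tax, the buyer's price increase depends on relative slopes.
Supply slope: d = 3, Demand slope: b = 2
Buyer's price increase = d * tax / (b + d)
= 3 * 7 / (2 + 3)
= 21 / 5 = 21/5

21/5


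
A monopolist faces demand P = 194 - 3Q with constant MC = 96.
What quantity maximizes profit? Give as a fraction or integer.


TR = P*Q = (194 - 3Q)Q = 194Q - 3Q^2
MR = dTR/dQ = 194 - 6Q
Set MR = MC:
194 - 6Q = 96
98 = 6Q
Q* = 98/6 = 49/3

49/3


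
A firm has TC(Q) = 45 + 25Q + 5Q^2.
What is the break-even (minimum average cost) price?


AC(Q) = 45/Q + 25 + 5Q
To minimize: dAC/dQ = -45/Q^2 + 5 = 0
Q^2 = 45/5 = 9
Q* = 3
Min AC = 45/3 + 25 + 5*3
Min AC = 15 + 25 + 15 = 55

55


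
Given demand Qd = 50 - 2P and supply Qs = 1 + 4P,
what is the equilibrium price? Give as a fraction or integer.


At equilibrium, Qd = Qs.
50 - 2P = 1 + 4P
50 - 1 = 2P + 4P
49 = 6P
P* = 49/6 = 49/6

49/6


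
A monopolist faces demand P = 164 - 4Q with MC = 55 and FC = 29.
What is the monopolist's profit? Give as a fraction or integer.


MR = MC: 164 - 8Q = 55
Q* = 109/8
P* = 164 - 4*109/8 = 219/2
Profit = (P* - MC)*Q* - FC
= (219/2 - 55)*109/8 - 29
= 109/2*109/8 - 29
= 11881/16 - 29 = 11417/16

11417/16


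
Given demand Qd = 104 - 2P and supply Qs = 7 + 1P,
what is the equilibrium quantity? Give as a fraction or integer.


First find equilibrium price:
104 - 2P = 7 + 1P
P* = 97/3 = 97/3
Then substitute into demand:
Q* = 104 - 2 * 97/3 = 118/3

118/3


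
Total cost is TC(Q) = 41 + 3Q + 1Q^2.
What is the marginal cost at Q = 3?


MC = dTC/dQ = 3 + 2*1*Q
At Q = 3:
MC = 3 + 2*3
MC = 3 + 6 = 9

9


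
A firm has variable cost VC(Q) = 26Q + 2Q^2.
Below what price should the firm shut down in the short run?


AVC(Q) = VC(Q)/Q = 26 + 2Q
AVC is increasing in Q, so minimum AVC is at Q -> 0+.
Min AVC = 26
The firm should shut down if P < 26.

26


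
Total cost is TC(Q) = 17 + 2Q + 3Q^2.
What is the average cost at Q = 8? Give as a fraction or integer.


TC(8) = 17 + 2*8 + 3*8^2
TC(8) = 17 + 16 + 192 = 225
AC = TC/Q = 225/8 = 225/8

225/8


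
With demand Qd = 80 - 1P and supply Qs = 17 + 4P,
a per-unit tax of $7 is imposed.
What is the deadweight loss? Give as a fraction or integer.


Pre-tax equilibrium quantity: Q* = 337/5
Post-tax equilibrium quantity: Q_tax = 309/5
Reduction in quantity: Q* - Q_tax = 28/5
DWL = (1/2) * tax * (Q* - Q_tax)
DWL = (1/2) * 7 * 28/5 = 98/5

98/5


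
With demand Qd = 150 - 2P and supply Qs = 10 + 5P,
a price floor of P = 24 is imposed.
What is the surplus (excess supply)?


At P = 24:
Qd = 150 - 2*24 = 102
Qs = 10 + 5*24 = 130
Surplus = Qs - Qd = 130 - 102 = 28

28


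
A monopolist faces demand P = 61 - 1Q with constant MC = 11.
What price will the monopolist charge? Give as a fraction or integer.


MR = 61 - 2Q
Set MR = MC: 61 - 2Q = 11
Q* = 25
Substitute into demand:
P* = 61 - 1*25 = 36

36
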